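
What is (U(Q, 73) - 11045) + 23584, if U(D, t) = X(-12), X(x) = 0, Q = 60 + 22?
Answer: 12539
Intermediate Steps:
Q = 82
U(D, t) = 0
(U(Q, 73) - 11045) + 23584 = (0 - 11045) + 23584 = -11045 + 23584 = 12539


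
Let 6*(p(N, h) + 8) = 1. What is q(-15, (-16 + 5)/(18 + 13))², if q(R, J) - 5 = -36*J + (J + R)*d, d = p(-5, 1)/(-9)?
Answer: 13623481/700569 ≈ 19.446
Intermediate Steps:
p(N, h) = -47/6 (p(N, h) = -8 + (⅙)*1 = -8 + ⅙ = -47/6)
d = 47/54 (d = -47/6/(-9) = -47/6*(-⅑) = 47/54 ≈ 0.87037)
q(R, J) = 5 - 1897*J/54 + 47*R/54 (q(R, J) = 5 + (-36*J + (J + R)*(47/54)) = 5 + (-36*J + (47*J/54 + 47*R/54)) = 5 + (-1897*J/54 + 47*R/54) = 5 - 1897*J/54 + 47*R/54)
q(-15, (-16 + 5)/(18 + 13))² = (5 - 1897*(-16 + 5)/(54*(18 + 13)) + (47/54)*(-15))² = (5 - (-20867)/(54*31) - 235/18)² = (5 - 1897/54*(-11/31) - 235/18)² = (5 + 20867/1674 - 235/18)² = (3691/837)² = 13623481/700569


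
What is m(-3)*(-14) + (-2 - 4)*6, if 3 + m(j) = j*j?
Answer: -120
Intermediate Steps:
m(j) = -3 + j² (m(j) = -3 + j*j = -3 + j²)
m(-3)*(-14) + (-2 - 4)*6 = (-3 + (-3)²)*(-14) + (-2 - 4)*6 = (-3 + 9)*(-14) - 6*6 = 6*(-14) - 36 = -84 - 36 = -120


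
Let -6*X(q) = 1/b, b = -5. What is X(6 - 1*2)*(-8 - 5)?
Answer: -13/30 ≈ -0.43333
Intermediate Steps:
X(q) = 1/30 (X(q) = -⅙/(-5) = -⅙*(-⅕) = 1/30)
X(6 - 1*2)*(-8 - 5) = (-8 - 5)/30 = (1/30)*(-13) = -13/30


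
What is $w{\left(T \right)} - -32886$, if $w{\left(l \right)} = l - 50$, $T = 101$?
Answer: $32937$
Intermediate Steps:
$w{\left(l \right)} = -50 + l$ ($w{\left(l \right)} = l - 50 = -50 + l$)
$w{\left(T \right)} - -32886 = \left(-50 + 101\right) - -32886 = 51 + 32886 = 32937$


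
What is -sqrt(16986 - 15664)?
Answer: -sqrt(1322) ≈ -36.359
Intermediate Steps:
-sqrt(16986 - 15664) = -sqrt(1322)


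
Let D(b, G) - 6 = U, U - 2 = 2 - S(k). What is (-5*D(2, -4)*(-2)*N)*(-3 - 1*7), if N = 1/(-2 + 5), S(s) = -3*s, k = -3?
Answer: -100/3 ≈ -33.333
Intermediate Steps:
N = ⅓ (N = 1/3 = ⅓ ≈ 0.33333)
U = -5 (U = 2 + (2 - (-3)*(-3)) = 2 + (2 - 1*9) = 2 + (2 - 9) = 2 - 7 = -5)
D(b, G) = 1 (D(b, G) = 6 - 5 = 1)
(-5*D(2, -4)*(-2)*N)*(-3 - 1*7) = (-5*1*(-2)/3)*(-3 - 1*7) = (-(-10)/3)*(-3 - 7) = -5*(-⅔)*(-10) = (10/3)*(-10) = -100/3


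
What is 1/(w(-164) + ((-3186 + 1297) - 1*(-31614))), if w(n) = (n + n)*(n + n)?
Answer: 1/137309 ≈ 7.2828e-6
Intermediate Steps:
w(n) = 4*n**2 (w(n) = (2*n)*(2*n) = 4*n**2)
1/(w(-164) + ((-3186 + 1297) - 1*(-31614))) = 1/(4*(-164)**2 + ((-3186 + 1297) - 1*(-31614))) = 1/(4*26896 + (-1889 + 31614)) = 1/(107584 + 29725) = 1/137309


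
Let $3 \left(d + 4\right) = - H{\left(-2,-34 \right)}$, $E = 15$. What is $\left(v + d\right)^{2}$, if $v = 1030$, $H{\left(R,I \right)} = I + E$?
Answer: $\frac{9591409}{9} \approx 1.0657 \cdot 10^{6}$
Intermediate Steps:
$H{\left(R,I \right)} = 15 + I$ ($H{\left(R,I \right)} = I + 15 = 15 + I$)
$d = \frac{7}{3}$ ($d = -4 + \frac{\left(-1\right) \left(15 - 34\right)}{3} = -4 + \frac{\left(-1\right) \left(-19\right)}{3} = -4 + \frac{1}{3} \cdot 19 = -4 + \frac{19}{3} = \frac{7}{3} \approx 2.3333$)
$\left(v + d\right)^{2} = \left(1030 + \frac{7}{3}\right)^{2} = \left(\frac{3097}{3}\right)^{2} = \frac{9591409}{9}$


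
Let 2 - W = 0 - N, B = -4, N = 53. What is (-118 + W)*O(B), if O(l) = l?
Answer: 252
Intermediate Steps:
W = 55 (W = 2 - (0 - 1*53) = 2 - (0 - 53) = 2 - 1*(-53) = 2 + 53 = 55)
(-118 + W)*O(B) = (-118 + 55)*(-4) = -63*(-4) = 252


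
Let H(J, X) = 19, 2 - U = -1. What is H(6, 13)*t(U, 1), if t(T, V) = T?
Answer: 57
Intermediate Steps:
U = 3 (U = 2 - 1*(-1) = 2 + 1 = 3)
H(6, 13)*t(U, 1) = 19*3 = 57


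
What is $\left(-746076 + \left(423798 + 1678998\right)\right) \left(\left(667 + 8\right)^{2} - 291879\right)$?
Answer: $222157473120$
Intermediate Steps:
$\left(-746076 + \left(423798 + 1678998\right)\right) \left(\left(667 + 8\right)^{2} - 291879\right) = \left(-746076 + 2102796\right) \left(675^{2} - 291879\right) = 1356720 \left(455625 - 291879\right) = 1356720 \cdot 163746 = 222157473120$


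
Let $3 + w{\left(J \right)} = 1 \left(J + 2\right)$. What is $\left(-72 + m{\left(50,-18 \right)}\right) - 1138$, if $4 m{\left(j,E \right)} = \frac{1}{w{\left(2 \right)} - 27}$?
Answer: $- \frac{125841}{104} \approx -1210.0$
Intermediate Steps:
$w{\left(J \right)} = -1 + J$ ($w{\left(J \right)} = -3 + 1 \left(J + 2\right) = -3 + 1 \left(2 + J\right) = -3 + \left(2 + J\right) = -1 + J$)
$m{\left(j,E \right)} = - \frac{1}{104}$ ($m{\left(j,E \right)} = \frac{1}{4 \left(\left(-1 + 2\right) - 27\right)} = \frac{1}{4 \left(1 - 27\right)} = \frac{1}{4 \left(-26\right)} = \frac{1}{4} \left(- \frac{1}{26}\right) = - \frac{1}{104}$)
$\left(-72 + m{\left(50,-18 \right)}\right) - 1138 = \left(-72 - \frac{1}{104}\right) - 1138 = - \frac{7489}{104} - 1138 = - \frac{125841}{104}$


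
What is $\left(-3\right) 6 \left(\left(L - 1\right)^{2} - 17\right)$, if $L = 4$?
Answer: $144$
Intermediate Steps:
$\left(-3\right) 6 \left(\left(L - 1\right)^{2} - 17\right) = \left(-3\right) 6 \left(\left(4 - 1\right)^{2} - 17\right) = - 18 \left(3^{2} - 17\right) = - 18 \left(9 - 17\right) = \left(-18\right) \left(-8\right) = 144$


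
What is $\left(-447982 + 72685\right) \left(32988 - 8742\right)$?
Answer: $-9099451062$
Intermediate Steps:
$\left(-447982 + 72685\right) \left(32988 - 8742\right) = \left(-375297\right) 24246 = -9099451062$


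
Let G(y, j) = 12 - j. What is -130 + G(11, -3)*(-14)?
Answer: -340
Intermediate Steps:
-130 + G(11, -3)*(-14) = -130 + (12 - 1*(-3))*(-14) = -130 + (12 + 3)*(-14) = -130 + 15*(-14) = -130 - 210 = -340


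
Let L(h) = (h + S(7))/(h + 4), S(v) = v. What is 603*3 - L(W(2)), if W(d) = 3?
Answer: 12653/7 ≈ 1807.6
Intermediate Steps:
L(h) = (7 + h)/(4 + h) (L(h) = (h + 7)/(h + 4) = (7 + h)/(4 + h))
603*3 - L(W(2)) = 603*3 - (7 + 3)/(4 + 3) = 1809 - 10/7 = 12653/7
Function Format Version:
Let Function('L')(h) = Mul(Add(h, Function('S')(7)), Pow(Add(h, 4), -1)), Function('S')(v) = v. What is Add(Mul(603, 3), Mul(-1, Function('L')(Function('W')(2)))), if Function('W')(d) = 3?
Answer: Rational(12653, 7) ≈ 1807.6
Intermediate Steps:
Function('L')(h) = Mul(Pow(Add(4, h), -1), Add(7, h)) (Function('L')(h) = Mul(Add(h, 7), Pow(Add(h, 4), -1)) = Mul(Add(7, h), Pow(Add(4, h), -1)) = Mul(Pow(Add(4, h), -1), Add(7, h)))
Add(Mul(603, 3), Mul(-1, Function('L')(Function('W')(2)))) = Add(Mul(603, 3), Mul(-1, Mul(Pow(Add(4, 3), -1), Add(7, 3)))) = Add(1809, Mul(-1, Mul(Pow(7, -1), 10))) = Add(1809, Mul(-1, Mul(Rational(1, 7), 10))) = Add(1809, Mul(-1, Rational(10, 7))) = Add(1809, Rational(-10, 7)) = Rational(12653, 7)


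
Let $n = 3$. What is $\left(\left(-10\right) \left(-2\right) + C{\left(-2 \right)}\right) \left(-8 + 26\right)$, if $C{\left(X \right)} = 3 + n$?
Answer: $468$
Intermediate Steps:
$C{\left(X \right)} = 6$ ($C{\left(X \right)} = 3 + 3 = 6$)
$\left(\left(-10\right) \left(-2\right) + C{\left(-2 \right)}\right) \left(-8 + 26\right) = \left(\left(-10\right) \left(-2\right) + 6\right) \left(-8 + 26\right) = \left(20 + 6\right) 18 = 26 \cdot 18 = 468$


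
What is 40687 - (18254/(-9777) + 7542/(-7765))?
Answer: 3089107624679/75918405 ≈ 40690.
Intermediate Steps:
40687 - (18254/(-9777) + 7542/(-7765)) = 40687 - (18254*(-1/9777) + 7542*(-1/7765)) = 40687 - (-18254/9777 - 7542/7765) = 40687 - 1*(-215480444/75918405) = 40687 + 215480444/75918405 = 3089107624679/75918405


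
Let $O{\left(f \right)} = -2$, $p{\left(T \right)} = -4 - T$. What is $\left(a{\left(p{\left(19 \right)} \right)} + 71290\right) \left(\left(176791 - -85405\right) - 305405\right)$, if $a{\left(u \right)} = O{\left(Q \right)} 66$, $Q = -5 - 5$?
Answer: $-3074666022$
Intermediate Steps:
$Q = -10$ ($Q = -5 - 5 = -10$)
$a{\left(u \right)} = -132$ ($a{\left(u \right)} = \left(-2\right) 66 = -132$)
$\left(a{\left(p{\left(19 \right)} \right)} + 71290\right) \left(\left(176791 - -85405\right) - 305405\right) = \left(-132 + 71290\right) \left(\left(176791 - -85405\right) - 305405\right) = 71158 \left(\left(176791 + 85405\right) - 305405\right) = 71158 \left(262196 - 305405\right) = 71158 \left(-43209\right) = -3074666022$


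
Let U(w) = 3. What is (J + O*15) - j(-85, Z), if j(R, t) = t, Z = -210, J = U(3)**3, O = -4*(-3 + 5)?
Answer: 117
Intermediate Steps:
O = -8 (O = -4*2 = -8)
J = 27 (J = 3**3 = 27)
(J + O*15) - j(-85, Z) = (27 - 8*15) - 1*(-210) = (27 - 120) + 210 = -93 + 210 = 117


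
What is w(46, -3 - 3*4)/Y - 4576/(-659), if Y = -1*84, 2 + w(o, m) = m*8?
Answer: 232391/27678 ≈ 8.3962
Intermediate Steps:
w(o, m) = -2 + 8*m (w(o, m) = -2 + m*8 = -2 + 8*m)
Y = -84
w(46, -3 - 3*4)/Y - 4576/(-659) = (-2 + 8*(-3 - 3*4))/(-84) - 4576/(-659) = (-2 + 8*(-3 - 12))*(-1/84) - 4576*(-1/659) = (-2 + 8*(-15))*(-1/84) + 4576/659 = (-2 - 120)*(-1/84) + 4576/659 = -122*(-1/84) + 4576/659 = 61/42 + 4576/659 = 232391/27678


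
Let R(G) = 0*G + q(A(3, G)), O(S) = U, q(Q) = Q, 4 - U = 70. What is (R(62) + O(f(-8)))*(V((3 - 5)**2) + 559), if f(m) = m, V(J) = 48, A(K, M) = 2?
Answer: -38848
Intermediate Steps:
U = -66 (U = 4 - 1*70 = 4 - 70 = -66)
O(S) = -66
R(G) = 2 (R(G) = 0*G + 2 = 0 + 2 = 2)
(R(62) + O(f(-8)))*(V((3 - 5)**2) + 559) = (2 - 66)*(48 + 559) = -64*607 = -38848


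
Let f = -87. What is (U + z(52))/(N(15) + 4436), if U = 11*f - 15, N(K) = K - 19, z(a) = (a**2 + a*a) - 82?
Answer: 2177/2216 ≈ 0.98240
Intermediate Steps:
z(a) = -82 + 2*a**2 (z(a) = (a**2 + a**2) - 82 = 2*a**2 - 82 = -82 + 2*a**2)
N(K) = -19 + K
U = -972 (U = 11*(-87) - 15 = -957 - 15 = -972)
(U + z(52))/(N(15) + 4436) = (-972 + (-82 + 2*52**2))/((-19 + 15) + 4436) = (-972 + (-82 + 2*2704))/(-4 + 4436) = (-972 + (-82 + 5408))/4432 = (-972 + 5326)*(1/4432) = 4354*(1/4432) = 2177/2216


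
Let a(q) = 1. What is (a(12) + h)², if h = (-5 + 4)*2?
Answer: 1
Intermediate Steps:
h = -2 (h = -1*2 = -2)
(a(12) + h)² = (1 - 2)² = (-1)² = 1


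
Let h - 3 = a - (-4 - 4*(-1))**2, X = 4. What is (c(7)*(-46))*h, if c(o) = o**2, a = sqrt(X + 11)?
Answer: -6762 - 2254*sqrt(15) ≈ -15492.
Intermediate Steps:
a = sqrt(15) (a = sqrt(4 + 11) = sqrt(15) ≈ 3.8730)
h = 3 + sqrt(15) (h = 3 + (sqrt(15) - (-4 - 4*(-1))**2) = 3 + (sqrt(15) - (-4 + 4)**2) = 3 + (sqrt(15) - 1*0**2) = 3 + (sqrt(15) - 1*0) = 3 + (sqrt(15) + 0) = 3 + sqrt(15) ≈ 6.8730)
(c(7)*(-46))*h = (7**2*(-46))*(3 + sqrt(15)) = (49*(-46))*(3 + sqrt(15)) = -2254*(3 + sqrt(15)) = -6762 - 2254*sqrt(15)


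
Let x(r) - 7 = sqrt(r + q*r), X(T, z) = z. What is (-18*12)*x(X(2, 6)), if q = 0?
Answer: -1512 - 216*sqrt(6) ≈ -2041.1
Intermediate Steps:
x(r) = 7 + sqrt(r) (x(r) = 7 + sqrt(r + 0*r) = 7 + sqrt(r + 0) = 7 + sqrt(r))
(-18*12)*x(X(2, 6)) = (-18*12)*(7 + sqrt(6)) = -216*(7 + sqrt(6)) = -1512 - 216*sqrt(6)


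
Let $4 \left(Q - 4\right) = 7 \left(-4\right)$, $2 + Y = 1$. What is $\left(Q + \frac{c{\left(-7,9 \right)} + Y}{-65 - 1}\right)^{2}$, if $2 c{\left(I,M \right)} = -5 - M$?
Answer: $\frac{9025}{1089} \approx 8.2874$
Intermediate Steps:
$Y = -1$ ($Y = -2 + 1 = -1$)
$c{\left(I,M \right)} = - \frac{5}{2} - \frac{M}{2}$ ($c{\left(I,M \right)} = \frac{-5 - M}{2} = - \frac{5}{2} - \frac{M}{2}$)
$Q = -3$ ($Q = 4 + \frac{7 \left(-4\right)}{4} = 4 + \frac{1}{4} \left(-28\right) = 4 - 7 = -3$)
$\left(Q + \frac{c{\left(-7,9 \right)} + Y}{-65 - 1}\right)^{2} = \left(-3 + \frac{\left(- \frac{5}{2} - \frac{9}{2}\right) - 1}{-65 - 1}\right)^{2} = \left(-3 + \frac{\left(- \frac{5}{2} - \frac{9}{2}\right) - 1}{-66}\right)^{2} = \left(-3 + \left(-7 - 1\right) \left(- \frac{1}{66}\right)\right)^{2} = \left(-3 - - \frac{4}{33}\right)^{2} = \left(-3 + \frac{4}{33}\right)^{2} = \left(- \frac{95}{33}\right)^{2} = \frac{9025}{1089}$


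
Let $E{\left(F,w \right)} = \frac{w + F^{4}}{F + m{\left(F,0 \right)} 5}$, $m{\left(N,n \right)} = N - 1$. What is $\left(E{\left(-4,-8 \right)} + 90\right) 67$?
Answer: $\frac{158254}{29} \approx 5457.0$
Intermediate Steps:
$m{\left(N,n \right)} = -1 + N$
$E{\left(F,w \right)} = \frac{w + F^{4}}{-5 + 6 F}$ ($E{\left(F,w \right)} = \frac{w + F^{4}}{F + \left(-1 + F\right) 5} = \frac{w + F^{4}}{F + \left(-5 + 5 F\right)} = \frac{w + F^{4}}{-5 + 6 F}$)
$\left(E{\left(-4,-8 \right)} + 90\right) 67 = \left(\frac{-8 + \left(-4\right)^{4}}{-5 + 6 \left(-4\right)} + 90\right) 67 = \left(\frac{-8 + 256}{-5 - 24} + 90\right) 67 = \left(\frac{1}{-29} \cdot 248 + 90\right) 67 = \left(\left(- \frac{1}{29}\right) 248 + 90\right) 67 = \left(- \frac{248}{29} + 90\right) 67 = \frac{2362}{29} \cdot 67 = \frac{158254}{29}$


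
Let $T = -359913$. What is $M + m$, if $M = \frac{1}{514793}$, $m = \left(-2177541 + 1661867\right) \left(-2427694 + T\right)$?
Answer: $\frac{740013111075181575}{514793} \approx 1.4375 \cdot 10^{12}$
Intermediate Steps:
$m = 1437496452118$ ($m = \left(-2177541 + 1661867\right) \left(-2427694 - 359913\right) = \left(-515674\right) \left(-2787607\right) = 1437496452118$)
$M = \frac{1}{514793} \approx 1.9425 \cdot 10^{-6}$
$M + m = \frac{1}{514793} + 1437496452118 = \frac{740013111075181575}{514793}$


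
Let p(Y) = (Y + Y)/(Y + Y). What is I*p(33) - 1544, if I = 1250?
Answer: -294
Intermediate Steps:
p(Y) = 1 (p(Y) = (2*Y)/((2*Y)) = (2*Y)*(1/(2*Y)) = 1)
I*p(33) - 1544 = 1250*1 - 1544 = 1250 - 1544 = -294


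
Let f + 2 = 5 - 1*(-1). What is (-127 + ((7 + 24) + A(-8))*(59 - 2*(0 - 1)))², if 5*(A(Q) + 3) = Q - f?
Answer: 51451929/25 ≈ 2.0581e+6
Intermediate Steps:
f = 4 (f = -2 + (5 - 1*(-1)) = -2 + (5 + 1) = -2 + 6 = 4)
A(Q) = -19/5 + Q/5 (A(Q) = -3 + (Q - 1*4)/5 = -3 + (Q - 4)/5 = -3 + (-4 + Q)/5 = -3 + (-⅘ + Q/5) = -19/5 + Q/5)
(-127 + ((7 + 24) + A(-8))*(59 - 2*(0 - 1)))² = (-127 + ((7 + 24) + (-19/5 + (⅕)*(-8)))*(59 - 2*(0 - 1)))² = (-127 + (31 + (-19/5 - 8/5))*(59 - 2*(-1)))² = (-127 + (31 - 27/5)*(59 + 2))² = (-127 + (128/5)*61)² = (-127 + 7808/5)² = (7173/5)² = 51451929/25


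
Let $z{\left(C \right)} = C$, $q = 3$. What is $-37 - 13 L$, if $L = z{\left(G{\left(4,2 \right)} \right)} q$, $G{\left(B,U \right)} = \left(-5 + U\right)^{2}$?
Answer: $-388$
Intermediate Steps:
$L = 27$ ($L = \left(-5 + 2\right)^{2} \cdot 3 = \left(-3\right)^{2} \cdot 3 = 9 \cdot 3 = 27$)
$-37 - 13 L = -37 - 351 = -388$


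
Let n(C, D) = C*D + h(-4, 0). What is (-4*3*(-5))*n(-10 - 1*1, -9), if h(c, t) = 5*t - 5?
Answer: 5640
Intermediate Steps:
h(c, t) = -5 + 5*t
n(C, D) = -5 + C*D (n(C, D) = C*D + (-5 + 5*0) = C*D + (-5 + 0) = C*D - 5 = -5 + C*D)
(-4*3*(-5))*n(-10 - 1*1, -9) = (-4*3*(-5))*(-5 + (-10 - 1*1)*(-9)) = (-12*(-5))*(-5 + (-10 - 1)*(-9)) = 60*(-5 - 11*(-9)) = 60*(-5 + 99) = 60*94 = 5640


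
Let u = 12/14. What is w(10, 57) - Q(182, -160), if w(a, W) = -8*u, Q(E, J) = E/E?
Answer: -55/7 ≈ -7.8571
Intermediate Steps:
u = 6/7 (u = 12*(1/14) = 6/7 ≈ 0.85714)
Q(E, J) = 1
w(a, W) = -48/7 (w(a, W) = -8*6/7 = -48/7)
w(10, 57) - Q(182, -160) = -48/7 - 1*1 = -48/7 - 1 = -55/7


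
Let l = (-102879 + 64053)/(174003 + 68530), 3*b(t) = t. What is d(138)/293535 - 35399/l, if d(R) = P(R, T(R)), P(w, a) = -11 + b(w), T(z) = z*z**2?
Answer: 56002731656039/253261998 ≈ 2.2113e+5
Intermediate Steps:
b(t) = t/3
T(z) = z**3
l = -38826/242533 ≈ -0.16009
P(w, a) = -11 + w/3
d(R) = -11 + R/3
d(138)/293535 - 35399/l = (-11 + (1/3)*138)/293535 - 35399/(-38826/242533) = (-11 + 46)*(1/293535) - 35399*(-242533/38826) = 35*(1/293535) + 8585425667/38826 = 7/58707 + 8585425667/38826 = 56002731656039/253261998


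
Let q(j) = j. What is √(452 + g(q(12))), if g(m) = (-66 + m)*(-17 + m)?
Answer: 19*√2 ≈ 26.870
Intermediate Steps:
√(452 + g(q(12))) = √(452 + (1122 + 12² - 83*12)) = √(452 + (1122 + 144 - 996)) = √(452 + 270) = √722 = 19*√2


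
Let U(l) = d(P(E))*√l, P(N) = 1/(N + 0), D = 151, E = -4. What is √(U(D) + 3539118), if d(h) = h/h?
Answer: √(3539118 + √151) ≈ 1881.3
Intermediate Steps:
P(N) = 1/N
d(h) = 1
U(l) = √l (U(l) = 1*√l = √l)
√(U(D) + 3539118) = √(√151 + 3539118) = √(3539118 + √151)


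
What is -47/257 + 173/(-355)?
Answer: -61146/91235 ≈ -0.67020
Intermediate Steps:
-47/257 + 173/(-355) = -47*1/257 + 173*(-1/355) = -47/257 - 173/355 = -61146/91235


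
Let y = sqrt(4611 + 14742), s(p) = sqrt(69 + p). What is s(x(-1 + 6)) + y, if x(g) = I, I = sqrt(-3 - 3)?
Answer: sqrt(19353) + sqrt(69 + I*sqrt(6)) ≈ 147.42 + 0.14742*I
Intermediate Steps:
I = I*sqrt(6) (I = sqrt(-6) = I*sqrt(6) ≈ 2.4495*I)
x(g) = I*sqrt(6)
y = sqrt(19353) ≈ 139.11
s(x(-1 + 6)) + y = sqrt(69 + I*sqrt(6)) + sqrt(19353) = sqrt(19353) + sqrt(69 + I*sqrt(6))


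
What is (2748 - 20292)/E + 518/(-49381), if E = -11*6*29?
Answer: 144224802/15752539 ≈ 9.1557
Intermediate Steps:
E = -1914 (E = -66*29 = -1914)
(2748 - 20292)/E + 518/(-49381) = (2748 - 20292)/(-1914) + 518/(-49381) = -17544*(-1/1914) + 518*(-1/49381) = 2924/319 - 518/49381 = 144224802/15752539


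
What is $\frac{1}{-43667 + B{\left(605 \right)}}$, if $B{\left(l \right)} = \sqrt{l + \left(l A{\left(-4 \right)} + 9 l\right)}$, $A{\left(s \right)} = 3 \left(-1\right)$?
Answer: $- \frac{43667}{1906802654} - \frac{11 \sqrt{35}}{1906802654} \approx -2.2935 \cdot 10^{-5}$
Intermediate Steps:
$A{\left(s \right)} = -3$
$B{\left(l \right)} = \sqrt{7} \sqrt{l}$ ($B{\left(l \right)} = \sqrt{l + \left(l \left(-3\right) + 9 l\right)} = \sqrt{l + \left(- 3 l + 9 l\right)} = \sqrt{l + 6 l} = \sqrt{7 l} = \sqrt{7} \sqrt{l}$)
$\frac{1}{-43667 + B{\left(605 \right)}} = \frac{1}{-43667 + \sqrt{7} \sqrt{605}} = \frac{1}{-43667 + \sqrt{7} \cdot 11 \sqrt{5}} = \frac{1}{-43667 + 11 \sqrt{35}}$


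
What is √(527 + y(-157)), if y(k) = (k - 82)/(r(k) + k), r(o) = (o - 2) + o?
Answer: √118018230/473 ≈ 22.967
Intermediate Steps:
r(o) = -2 + 2*o (r(o) = (-2 + o) + o = -2 + 2*o)
y(k) = (-82 + k)/(-2 + 3*k) (y(k) = (k - 82)/((-2 + 2*k) + k) = (-82 + k)/(-2 + 3*k))
√(527 + y(-157)) = √(527 + (-82 - 157)/(-2 + 3*(-157))) = √(527 - 239/(-2 - 471)) = √(527 - 239/(-473)) = √(527 - 1/473*(-239)) = √(527 + 239/473) = √(249510/473) = √118018230/473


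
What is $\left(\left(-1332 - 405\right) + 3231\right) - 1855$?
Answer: $-361$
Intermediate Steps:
$\left(\left(-1332 - 405\right) + 3231\right) - 1855 = \left(-1737 + 3231\right) - 1855 = 1494 - 1855 = -361$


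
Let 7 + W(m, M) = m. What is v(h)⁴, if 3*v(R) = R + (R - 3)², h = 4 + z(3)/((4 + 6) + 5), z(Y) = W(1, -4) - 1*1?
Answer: 544468370161/207594140625 ≈ 2.6228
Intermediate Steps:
W(m, M) = -7 + m
z(Y) = -7 (z(Y) = (-7 + 1) - 1*1 = -6 - 1 = -7)
h = 53/15 (h = 4 - 7/((4 + 6) + 5) = 4 - 7/(10 + 5) = 4 - 7/15 = 53/15 ≈ 3.5333)
v(R) = R/3 + (-3 + R)²/3 (v(R) = (R + (R - 3)²)/3 = (R + (-3 + R)²)/3 = R/3 + (-3 + R)²/3)
v(h)⁴ = ((⅓)*(53/15) + (-3 + 53/15)²/3)⁴ = (53/45 + (8/15)²/3)⁴ = (53/45 + (⅓)*(64/225))⁴ = (53/45 + 64/675)⁴ = (859/675)⁴ = 544468370161/207594140625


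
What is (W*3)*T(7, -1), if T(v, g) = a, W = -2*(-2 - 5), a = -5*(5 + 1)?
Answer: -1260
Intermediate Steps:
a = -30 (a = -5*6 = -30)
W = 14 (W = -2*(-7) = 14)
T(v, g) = -30
(W*3)*T(7, -1) = (14*3)*(-30) = 42*(-30) = -1260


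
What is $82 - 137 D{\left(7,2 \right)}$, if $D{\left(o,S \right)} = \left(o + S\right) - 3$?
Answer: $-740$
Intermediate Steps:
$D{\left(o,S \right)} = -3 + S + o$ ($D{\left(o,S \right)} = \left(S + o\right) - 3 = -3 + S + o$)
$82 - 137 D{\left(7,2 \right)} = 82 - 137 \left(-3 + 2 + 7\right) = 82 - 822 = -740$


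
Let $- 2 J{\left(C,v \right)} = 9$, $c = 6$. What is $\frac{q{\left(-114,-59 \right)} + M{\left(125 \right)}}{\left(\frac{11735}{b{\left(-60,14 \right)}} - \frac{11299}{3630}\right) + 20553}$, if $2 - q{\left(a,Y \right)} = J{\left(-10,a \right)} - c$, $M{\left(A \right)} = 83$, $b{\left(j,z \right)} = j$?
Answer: $\frac{693330}{147772247} \approx 0.0046919$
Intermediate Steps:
$J{\left(C,v \right)} = - \frac{9}{2}$ ($J{\left(C,v \right)} = \left(- \frac{1}{2}\right) 9 = - \frac{9}{2}$)
$q{\left(a,Y \right)} = \frac{25}{2}$ ($q{\left(a,Y \right)} = 2 - \left(- \frac{9}{2} - 6\right) = 2 - - \frac{21}{2} = 2 + \frac{21}{2} = \frac{25}{2}$)
$\frac{q{\left(-114,-59 \right)} + M{\left(125 \right)}}{\left(\frac{11735}{b{\left(-60,14 \right)}} - \frac{11299}{3630}\right) + 20553} = \frac{\frac{25}{2} + 83}{\left(\frac{11735}{-60} - \frac{11299}{3630}\right) + 20553} = \frac{191}{2 \left(\left(11735 \left(- \frac{1}{60}\right) - \frac{11299}{3630}\right) + 20553\right)} = \frac{191}{2 \left(\left(- \frac{2347}{12} - \frac{11299}{3630}\right) + 20553\right)} = \frac{191}{2 \left(- \frac{1442533}{7260} + 20553\right)} = \frac{191}{2 \cdot \frac{147772247}{7260}} = \frac{191}{2} \cdot \frac{7260}{147772247} = \frac{693330}{147772247}$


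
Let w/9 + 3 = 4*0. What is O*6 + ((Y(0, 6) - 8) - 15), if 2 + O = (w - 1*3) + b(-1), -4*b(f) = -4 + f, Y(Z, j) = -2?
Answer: -419/2 ≈ -209.50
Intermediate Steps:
w = -27 (w = -27 + 9*(4*0) = -27 + 9*0 = -27 + 0 = -27)
b(f) = 1 - f/4 (b(f) = -(-4 + f)/4 = 1 - f/4)
O = -123/4 (O = -2 + ((-27 - 1*3) + (1 - ¼*(-1))) = -2 + ((-27 - 3) + (1 + ¼)) = -2 + (-30 + 5/4) = -2 - 115/4 = -123/4 ≈ -30.750)
O*6 + ((Y(0, 6) - 8) - 15) = -123/4*6 + ((-2 - 8) - 15) = -369/2 + (-10 - 15) = -369/2 - 25 = -419/2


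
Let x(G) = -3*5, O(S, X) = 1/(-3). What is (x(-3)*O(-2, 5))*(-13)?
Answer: -65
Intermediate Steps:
O(S, X) = -1/3
x(G) = -15
(x(-3)*O(-2, 5))*(-13) = -15*(-1/3)*(-13) = 5*(-13) = -65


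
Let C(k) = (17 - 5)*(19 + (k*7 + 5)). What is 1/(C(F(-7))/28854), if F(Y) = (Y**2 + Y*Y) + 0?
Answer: 4809/1420 ≈ 3.3866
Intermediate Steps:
F(Y) = 2*Y**2 (F(Y) = (Y**2 + Y**2) + 0 = 2*Y**2 + 0 = 2*Y**2)
C(k) = 288 + 84*k (C(k) = 12*(19 + (7*k + 5)) = 12*(19 + (5 + 7*k)) = 12*(24 + 7*k) = 288 + 84*k)
1/(C(F(-7))/28854) = 1/((288 + 84*(2*(-7)**2))/28854) = 1/((288 + 84*(2*49))*(1/28854)) = 1/((288 + 84*98)*(1/28854)) = 1/((288 + 8232)*(1/28854)) = 1/(8520*(1/28854)) = 1/(1420/4809) = 4809/1420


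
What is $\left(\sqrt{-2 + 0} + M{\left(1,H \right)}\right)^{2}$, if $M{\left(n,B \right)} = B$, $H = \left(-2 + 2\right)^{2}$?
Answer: $-2$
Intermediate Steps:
$H = 0$ ($H = 0^{2} = 0$)
$\left(\sqrt{-2 + 0} + M{\left(1,H \right)}\right)^{2} = \left(\sqrt{-2 + 0} + 0\right)^{2} = \left(\sqrt{-2} + 0\right)^{2} = \left(i \sqrt{2} + 0\right)^{2} = \left(i \sqrt{2}\right)^{2} = -2$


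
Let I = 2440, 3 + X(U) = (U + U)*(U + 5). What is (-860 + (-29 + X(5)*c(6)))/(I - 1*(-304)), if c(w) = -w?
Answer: -1471/2744 ≈ -0.53608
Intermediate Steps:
X(U) = -3 + 2*U*(5 + U) (X(U) = -3 + (U + U)*(U + 5) = -3 + (2*U)*(5 + U) = -3 + 2*U*(5 + U))
(-860 + (-29 + X(5)*c(6)))/(I - 1*(-304)) = (-860 + (-29 + (-3 + 2*5² + 10*5)*(-1*6)))/(2440 - 1*(-304)) = (-860 + (-29 + (-3 + 2*25 + 50)*(-6)))/(2440 + 304) = (-860 + (-29 + (-3 + 50 + 50)*(-6)))/2744 = (-860 + (-29 + 97*(-6)))*(1/2744) = (-860 + (-29 - 582))*(1/2744) = (-860 - 611)*(1/2744) = -1471*1/2744 = -1471/2744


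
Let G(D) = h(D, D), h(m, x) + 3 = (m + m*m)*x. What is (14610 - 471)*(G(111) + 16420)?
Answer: 19743261291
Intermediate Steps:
h(m, x) = -3 + x*(m + m²) (h(m, x) = -3 + (m + m*m)*x = -3 + (m + m²)*x = -3 + x*(m + m²))
G(D) = -3 + D² + D³ (G(D) = -3 + D*D + D*D² = -3 + D² + D³)
(14610 - 471)*(G(111) + 16420) = (14610 - 471)*((-3 + 111² + 111³) + 16420) = 14139*((-3 + 12321 + 1367631) + 16420) = 14139*(1379949 + 16420) = 14139*1396369 = 19743261291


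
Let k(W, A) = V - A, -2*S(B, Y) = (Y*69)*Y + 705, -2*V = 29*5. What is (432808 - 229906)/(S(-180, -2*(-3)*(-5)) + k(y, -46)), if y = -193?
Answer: -202902/31429 ≈ -6.4559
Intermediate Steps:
V = -145/2 (V = -29*5/2 = -½*145 = -145/2 ≈ -72.500)
S(B, Y) = -705/2 - 69*Y²/2 (S(B, Y) = -((Y*69)*Y + 705)/2 = -((69*Y)*Y + 705)/2 = -(69*Y² + 705)/2 = -(705 + 69*Y²)/2 = -705/2 - 69*Y²/2)
k(W, A) = -145/2 - A
(432808 - 229906)/(S(-180, -2*(-3)*(-5)) + k(y, -46)) = (432808 - 229906)/((-705/2 - 69*(-2*(-3)*(-5))²/2) + (-145/2 - 1*(-46))) = 202902/((-705/2 - 69*(6*(-5))²/2) + (-145/2 + 46)) = 202902/((-705/2 - 69/2*(-30)²) - 53/2) = 202902/((-705/2 - 69/2*900) - 53/2) = 202902/((-705/2 - 31050) - 53/2) = 202902/(-62805/2 - 53/2) = 202902/(-31429) = 202902*(-1/31429) = -202902/31429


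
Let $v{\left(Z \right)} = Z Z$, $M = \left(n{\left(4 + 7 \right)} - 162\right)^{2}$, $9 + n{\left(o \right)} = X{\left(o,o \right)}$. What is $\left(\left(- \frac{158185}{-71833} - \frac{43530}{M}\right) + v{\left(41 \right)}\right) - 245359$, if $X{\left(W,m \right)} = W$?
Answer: $- \frac{44810459476889}{183892480} \approx -2.4368 \cdot 10^{5}$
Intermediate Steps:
$n{\left(o \right)} = -9 + o$
$M = 25600$ ($M = \left(\left(-9 + \left(4 + 7\right)\right) - 162\right)^{2} = \left(\left(-9 + 11\right) - 162\right)^{2} = \left(2 - 162\right)^{2} = \left(-160\right)^{2} = 25600$)
$v{\left(Z \right)} = Z^{2}$
$\left(\left(- \frac{158185}{-71833} - \frac{43530}{M}\right) + v{\left(41 \right)}\right) - 245359 = \left(\left(- \frac{158185}{-71833} - \frac{43530}{25600}\right) + 41^{2}\right) - 245359 = \left(\left(\left(-158185\right) \left(- \frac{1}{71833}\right) - \frac{4353}{2560}\right) + 1681\right) - 245359 = \left(\left(\frac{158185}{71833} - \frac{4353}{2560}\right) + 1681\right) - 245359 = \left(\frac{92264551}{183892480} + 1681\right) - 245359 = \frac{309215523431}{183892480} - 245359 = - \frac{44810459476889}{183892480}$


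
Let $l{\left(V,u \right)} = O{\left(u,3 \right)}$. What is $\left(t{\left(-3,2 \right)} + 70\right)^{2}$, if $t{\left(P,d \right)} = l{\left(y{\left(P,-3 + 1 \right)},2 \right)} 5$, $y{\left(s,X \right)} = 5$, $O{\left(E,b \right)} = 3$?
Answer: $7225$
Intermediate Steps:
$l{\left(V,u \right)} = 3$
$t{\left(P,d \right)} = 15$ ($t{\left(P,d \right)} = 3 \cdot 5 = 15$)
$\left(t{\left(-3,2 \right)} + 70\right)^{2} = \left(15 + 70\right)^{2} = 85^{2} = 7225$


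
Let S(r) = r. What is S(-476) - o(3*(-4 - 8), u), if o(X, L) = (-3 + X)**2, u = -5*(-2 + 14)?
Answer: -1997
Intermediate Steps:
u = -60 (u = -5*12 = -60)
S(-476) - o(3*(-4 - 8), u) = -476 - (-3 + 3*(-4 - 8))**2 = -476 - (-3 + 3*(-12))**2 = -476 - (-3 - 36)**2 = -476 - 1*(-39)**2 = -476 - 1*1521 = -476 - 1521 = -1997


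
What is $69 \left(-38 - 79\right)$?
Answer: $-8073$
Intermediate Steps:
$69 \left(-38 - 79\right) = 69 \left(-117\right) = -8073$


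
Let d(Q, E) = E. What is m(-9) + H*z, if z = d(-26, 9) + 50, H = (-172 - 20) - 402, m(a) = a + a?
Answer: -35064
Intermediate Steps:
m(a) = 2*a
H = -594 (H = -192 - 402 = -594)
z = 59 (z = 9 + 50 = 59)
m(-9) + H*z = 2*(-9) - 594*59 = -18 - 35046 = -35064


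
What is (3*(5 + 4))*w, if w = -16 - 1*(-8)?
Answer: -216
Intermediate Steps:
w = -8 (w = -16 + 8 = -8)
(3*(5 + 4))*w = (3*(5 + 4))*(-8) = (3*9)*(-8) = 27*(-8) = -216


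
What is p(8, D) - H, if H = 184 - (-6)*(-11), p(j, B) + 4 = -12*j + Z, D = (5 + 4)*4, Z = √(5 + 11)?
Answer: -214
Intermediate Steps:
Z = 4 (Z = √16 = 4)
D = 36 (D = 9*4 = 36)
p(j, B) = -12*j (p(j, B) = -4 + (-12*j + 4) = -4 + (4 - 12*j) = -12*j)
H = 118 (H = 184 - 1*66 = 184 - 66 = 118)
p(8, D) - H = -12*8 - 1*118 = -96 - 118 = -214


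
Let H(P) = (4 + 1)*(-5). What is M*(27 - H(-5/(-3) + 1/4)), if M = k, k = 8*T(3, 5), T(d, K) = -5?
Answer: -2080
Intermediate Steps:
H(P) = -25 (H(P) = 5*(-5) = -25)
k = -40 (k = 8*(-5) = -40)
M = -40
M*(27 - H(-5/(-3) + 1/4)) = -40*(27 - 1*(-25)) = -40*(27 + 25) = -40*52 = -2080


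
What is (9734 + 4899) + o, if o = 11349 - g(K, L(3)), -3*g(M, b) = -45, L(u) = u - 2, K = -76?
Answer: 25967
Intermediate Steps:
L(u) = -2 + u
g(M, b) = 15 (g(M, b) = -⅓*(-45) = 15)
o = 11334 (o = 11349 - 1*15 = 11349 - 15 = 11334)
(9734 + 4899) + o = (9734 + 4899) + 11334 = 14633 + 11334 = 25967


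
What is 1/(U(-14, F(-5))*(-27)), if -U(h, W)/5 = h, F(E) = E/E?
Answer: -1/1890 ≈ -0.00052910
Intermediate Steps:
F(E) = 1
U(h, W) = -5*h
1/(U(-14, F(-5))*(-27)) = 1/(-5*(-14)*(-27)) = 1/(70*(-27)) = 1/(-1890) = -1/1890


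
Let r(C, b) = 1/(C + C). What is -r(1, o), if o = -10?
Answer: -1/2 ≈ -0.50000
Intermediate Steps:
r(C, b) = 1/(2*C)
-r(1, o) = -1/(2*1) = -1/2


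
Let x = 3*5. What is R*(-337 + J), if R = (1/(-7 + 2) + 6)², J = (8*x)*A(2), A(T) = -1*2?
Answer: -485257/25 ≈ -19410.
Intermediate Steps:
x = 15
A(T) = -2
J = -240 (J = (8*15)*(-2) = 120*(-2) = -240)
R = 841/25 (R = (1/(-5) + 6)² = (-⅕ + 6)² = (29/5)² = 841/25 ≈ 33.640)
R*(-337 + J) = 841*(-337 - 240)/25 = (841/25)*(-577) = -485257/25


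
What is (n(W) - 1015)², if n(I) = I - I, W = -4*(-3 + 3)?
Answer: 1030225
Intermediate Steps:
W = 0 (W = -4*0 = 0)
n(I) = 0
(n(W) - 1015)² = (0 - 1015)² = (-1015)² = 1030225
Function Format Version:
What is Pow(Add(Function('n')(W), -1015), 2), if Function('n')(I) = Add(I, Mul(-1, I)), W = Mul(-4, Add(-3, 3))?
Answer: 1030225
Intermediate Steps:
W = 0 (W = Mul(-4, 0) = 0)
Function('n')(I) = 0
Pow(Add(Function('n')(W), -1015), 2) = Pow(Add(0, -1015), 2) = Pow(-1015, 2) = 1030225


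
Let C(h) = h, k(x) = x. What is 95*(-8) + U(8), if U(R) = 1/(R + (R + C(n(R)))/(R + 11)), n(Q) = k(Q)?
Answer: -127661/168 ≈ -759.89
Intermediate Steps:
n(Q) = Q
U(R) = 1/(R + 2*R/(11 + R)) (U(R) = 1/(R + (R + R)/(R + 11)) = 1/(R + (2*R)/(11 + R)) = 1/(R + 2*R/(11 + R)))
95*(-8) + U(8) = 95*(-8) + (11 + 8)/(8*(13 + 8)) = -760 + (⅛)*19/21 = -760 + (⅛)*(1/21)*19 = -760 + 19/168 = -127661/168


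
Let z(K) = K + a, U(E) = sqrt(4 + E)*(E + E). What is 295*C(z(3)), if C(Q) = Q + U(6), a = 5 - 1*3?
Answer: 1475 + 3540*sqrt(10) ≈ 12669.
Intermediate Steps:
a = 2 (a = 5 - 3 = 2)
U(E) = 2*E*sqrt(4 + E) (U(E) = sqrt(4 + E)*(2*E) = 2*E*sqrt(4 + E))
z(K) = 2 + K (z(K) = K + 2 = 2 + K)
C(Q) = Q + 12*sqrt(10) (C(Q) = Q + 2*6*sqrt(4 + 6) = Q + 2*6*sqrt(10) = Q + 12*sqrt(10))
295*C(z(3)) = 295*((2 + 3) + 12*sqrt(10)) = 295*(5 + 12*sqrt(10)) = 1475 + 3540*sqrt(10)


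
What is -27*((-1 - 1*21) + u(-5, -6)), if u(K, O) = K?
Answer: 729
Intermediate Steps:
-27*((-1 - 1*21) + u(-5, -6)) = -27*((-1 - 1*21) - 5) = -27*((-1 - 21) - 5) = -27*(-22 - 5) = -27*(-27) = 729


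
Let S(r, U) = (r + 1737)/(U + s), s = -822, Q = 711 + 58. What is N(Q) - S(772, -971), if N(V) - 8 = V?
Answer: 1395670/1793 ≈ 778.40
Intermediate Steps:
Q = 769
N(V) = 8 + V
S(r, U) = (1737 + r)/(-822 + U) (S(r, U) = (r + 1737)/(U - 822) = (1737 + r)/(-822 + U))
N(Q) - S(772, -971) = (8 + 769) - (1737 + 772)/(-822 - 971) = 777 - 2509/(-1793) = 777 - (-1)*2509/1793 = 777 - 1*(-2509/1793) = 777 + 2509/1793 = 1395670/1793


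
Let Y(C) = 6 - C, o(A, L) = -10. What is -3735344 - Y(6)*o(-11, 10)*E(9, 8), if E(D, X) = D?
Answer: -3735344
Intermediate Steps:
-3735344 - Y(6)*o(-11, 10)*E(9, 8) = -3735344 - (6 - 1*6)*(-10)*9 = -3735344 - (6 - 6)*(-10)*9 = -3735344 - 0*(-10)*9 = -3735344 - 0*9 = -3735344 - 1*0 = -3735344 + 0 = -3735344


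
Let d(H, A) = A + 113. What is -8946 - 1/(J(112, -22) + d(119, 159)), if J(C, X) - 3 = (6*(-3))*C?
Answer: -15574985/1741 ≈ -8946.0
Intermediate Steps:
d(H, A) = 113 + A
J(C, X) = 3 - 18*C (J(C, X) = 3 + (6*(-3))*C = 3 - 18*C)
-8946 - 1/(J(112, -22) + d(119, 159)) = -8946 - 1/((3 - 18*112) + (113 + 159)) = -8946 - 1/((3 - 2016) + 272) = -8946 - 1/(-2013 + 272) = -8946 - 1/(-1741) = -8946 - 1*(-1/1741) = -8946 + 1/1741 = -15574985/1741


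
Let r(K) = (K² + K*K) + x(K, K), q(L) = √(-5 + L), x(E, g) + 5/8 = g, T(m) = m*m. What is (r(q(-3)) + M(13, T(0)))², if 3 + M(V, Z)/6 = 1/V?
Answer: 12537281/10816 - 3553*I*√2/26 ≈ 1159.1 - 193.26*I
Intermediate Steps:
T(m) = m²
x(E, g) = -5/8 + g
M(V, Z) = -18 + 6/V
r(K) = -5/8 + K + 2*K² (r(K) = (K² + K*K) + (-5/8 + K) = (K² + K²) + (-5/8 + K) = 2*K² + (-5/8 + K) = -5/8 + K + 2*K²)
(r(q(-3)) + M(13, T(0)))² = ((-5/8 + √(-5 - 3) + 2*(√(-5 - 3))²) + (-18 + 6/13))² = ((-5/8 + √(-8) + 2*(√(-8))²) + (-18 + 6*(1/13)))² = ((-5/8 + 2*I*√2 + 2*(2*I*√2)²) + (-18 + 6/13))² = ((-5/8 + 2*I*√2 + 2*(-8)) - 228/13)² = ((-5/8 + 2*I*√2 - 16) - 228/13)² = ((-133/8 + 2*I*√2) - 228/13)² = (-3553/104 + 2*I*√2)²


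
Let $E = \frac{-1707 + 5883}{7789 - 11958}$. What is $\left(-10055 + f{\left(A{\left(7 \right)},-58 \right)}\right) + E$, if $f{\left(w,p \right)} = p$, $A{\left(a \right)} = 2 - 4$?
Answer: $- \frac{42165273}{4169} \approx -10114.0$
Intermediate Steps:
$E = - \frac{4176}{4169}$ ($E = \frac{4176}{-4169} = 4176 \left(- \frac{1}{4169}\right) = - \frac{4176}{4169} \approx -1.0017$)
$A{\left(a \right)} = -2$ ($A{\left(a \right)} = 2 - 4 = -2$)
$\left(-10055 + f{\left(A{\left(7 \right)},-58 \right)}\right) + E = \left(-10055 - 58\right) - \frac{4176}{4169} = -10113 - \frac{4176}{4169} = - \frac{42165273}{4169}$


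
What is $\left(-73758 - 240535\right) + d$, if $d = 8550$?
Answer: $-305743$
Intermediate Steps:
$\left(-73758 - 240535\right) + d = \left(-73758 - 240535\right) + 8550 = -314293 + 8550 = -305743$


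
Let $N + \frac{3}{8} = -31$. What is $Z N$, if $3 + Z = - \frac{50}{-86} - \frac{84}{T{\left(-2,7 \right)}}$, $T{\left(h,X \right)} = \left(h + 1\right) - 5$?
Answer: $- \frac{62499}{172} \approx -363.37$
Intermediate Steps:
$T{\left(h,X \right)} = -4 + h$ ($T{\left(h,X \right)} = \left(1 + h\right) - 5 = -4 + h$)
$N = - \frac{251}{8}$ ($N = - \frac{3}{8} - 31 = - \frac{251}{8} \approx -31.375$)
$Z = \frac{498}{43}$ ($Z = -3 - \left(- \frac{25}{43} + \frac{84}{-4 - 2}\right) = -3 - \left(- \frac{25}{43} + \frac{84}{-6}\right) = -3 + \left(\frac{25}{43} - -14\right) = -3 + \left(\frac{25}{43} + 14\right) = -3 + \frac{627}{43} = \frac{498}{43} \approx 11.581$)
$Z N = \frac{498}{43} \left(- \frac{251}{8}\right) = - \frac{62499}{172}$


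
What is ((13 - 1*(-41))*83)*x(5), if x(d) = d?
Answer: 22410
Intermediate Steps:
((13 - 1*(-41))*83)*x(5) = ((13 - 1*(-41))*83)*5 = ((13 + 41)*83)*5 = (54*83)*5 = 4482*5 = 22410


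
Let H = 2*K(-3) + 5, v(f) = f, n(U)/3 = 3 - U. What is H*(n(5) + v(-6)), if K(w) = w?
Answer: 12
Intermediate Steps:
n(U) = 9 - 3*U (n(U) = 3*(3 - U) = 9 - 3*U)
H = -1 (H = 2*(-3) + 5 = -6 + 5 = -1)
H*(n(5) + v(-6)) = -((9 - 3*5) - 6) = -((9 - 15) - 6) = -(-6 - 6) = -1*(-12) = 12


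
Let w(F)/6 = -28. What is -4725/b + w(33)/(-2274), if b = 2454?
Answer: -574021/310022 ≈ -1.8515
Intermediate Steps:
w(F) = -168 (w(F) = 6*(-28) = -168)
-4725/b + w(33)/(-2274) = -4725/2454 - 168/(-2274) = -4725*1/2454 - 168*(-1/2274) = -1575/818 + 28/379 = -574021/310022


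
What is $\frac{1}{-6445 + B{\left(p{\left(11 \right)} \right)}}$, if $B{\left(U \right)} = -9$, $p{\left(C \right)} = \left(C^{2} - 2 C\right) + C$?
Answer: $- \frac{1}{6454} \approx -0.00015494$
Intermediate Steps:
$p{\left(C \right)} = C^{2} - C$
$\frac{1}{-6445 + B{\left(p{\left(11 \right)} \right)}} = \frac{1}{-6445 - 9} = \frac{1}{-6454} = - \frac{1}{6454}$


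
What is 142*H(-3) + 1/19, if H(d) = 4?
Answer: 10793/19 ≈ 568.05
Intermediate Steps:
142*H(-3) + 1/19 = 142*4 + 1/19 = 568 + 1/19 = 10793/19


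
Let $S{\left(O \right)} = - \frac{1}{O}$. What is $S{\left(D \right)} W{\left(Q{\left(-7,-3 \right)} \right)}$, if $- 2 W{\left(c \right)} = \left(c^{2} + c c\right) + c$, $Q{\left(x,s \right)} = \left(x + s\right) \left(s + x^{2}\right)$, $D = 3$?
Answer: $\frac{211370}{3} \approx 70457.0$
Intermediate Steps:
$Q{\left(x,s \right)} = \left(s + x\right) \left(s + x^{2}\right)$
$W{\left(c \right)} = - c^{2} - \frac{c}{2}$ ($W{\left(c \right)} = - \frac{\left(c^{2} + c c\right) + c}{2} = - \frac{\left(c^{2} + c^{2}\right) + c}{2} = - \frac{2 c^{2} + c}{2} = - \frac{c + 2 c^{2}}{2} = - c^{2} - \frac{c}{2}$)
$S{\left(D \right)} W{\left(Q{\left(-7,-3 \right)} \right)} = - \frac{1}{3} \left(- \left(\left(-3\right)^{2} + \left(-7\right)^{3} - -21 - 3 \left(-7\right)^{2}\right) \left(\frac{1}{2} + \left(\left(-3\right)^{2} + \left(-7\right)^{3} - -21 - 3 \left(-7\right)^{2}\right)\right)\right) = \left(-1\right) \frac{1}{3} \left(- \left(9 - 343 + 21 - 147\right) \left(\frac{1}{2} + \left(9 - 343 + 21 - 147\right)\right)\right) = - \frac{\left(-1\right) \left(9 - 343 + 21 - 147\right) \left(\frac{1}{2} + \left(9 - 343 + 21 - 147\right)\right)}{3} = - \frac{\left(-1\right) \left(-460\right) \left(\frac{1}{2} - 460\right)}{3} = - \frac{\left(-1\right) \left(-460\right) \left(- \frac{919}{2}\right)}{3} = \left(- \frac{1}{3}\right) \left(-211370\right) = \frac{211370}{3}$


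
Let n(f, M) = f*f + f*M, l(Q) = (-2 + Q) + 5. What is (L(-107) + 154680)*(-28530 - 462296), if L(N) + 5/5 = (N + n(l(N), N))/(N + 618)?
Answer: -5543725831108/73 ≈ -7.5941e+10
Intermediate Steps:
l(Q) = 3 + Q
n(f, M) = f**2 + M*f
L(N) = -1 + (N + (3 + N)*(3 + 2*N))/(618 + N) (L(N) = -1 + (N + (3 + N)*(N + (3 + N)))/(N + 618) = -1 + (N + (3 + N)*(3 + 2*N))/(618 + N))
(L(-107) + 154680)*(-28530 - 462296) = ((-618 + (3 - 107)*(3 + 2*(-107)))/(618 - 107) + 154680)*(-28530 - 462296) = ((-618 - 104*(3 - 214))/511 + 154680)*(-490826) = ((-618 - 104*(-211))/511 + 154680)*(-490826) = ((-618 + 21944)/511 + 154680)*(-490826) = ((1/511)*21326 + 154680)*(-490826) = (21326/511 + 154680)*(-490826) = (79062806/511)*(-490826) = -5543725831108/73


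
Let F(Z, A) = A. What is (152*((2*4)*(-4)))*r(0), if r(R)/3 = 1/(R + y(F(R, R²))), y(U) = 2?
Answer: -7296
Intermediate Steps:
r(R) = 3/(2 + R) (r(R) = 3/(R + 2) = 3/(2 + R))
(152*((2*4)*(-4)))*r(0) = (152*((2*4)*(-4)))*(3/(2 + 0)) = (152*(8*(-4)))*(3/2) = (152*(-32))*(3*(½)) = -4864*3/2 = -7296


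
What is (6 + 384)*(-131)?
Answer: -51090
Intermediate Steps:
(6 + 384)*(-131) = 390*(-131) = -51090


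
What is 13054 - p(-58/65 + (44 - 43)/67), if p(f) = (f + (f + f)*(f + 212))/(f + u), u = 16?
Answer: 1250379446441/95605315 ≈ 13079.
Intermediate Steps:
p(f) = (f + 2*f*(212 + f))/(16 + f) (p(f) = (f + (f + f)*(f + 212))/(f + 16) = (f + (2*f)*(212 + f))/(16 + f) = (f + 2*f*(212 + f))/(16 + f))
13054 - p(-58/65 + (44 - 43)/67) = 13054 - (-58/65 + (44 - 43)/67)*(425 + 2*(-58/65 + (44 - 43)/67))/(16 + (-58/65 + (44 - 43)/67)) = 13054 - (-58*1/65 + 1*(1/67))*(425 + 2*(-58*1/65 + 1*(1/67)))/(16 + (-58*1/65 + 1*(1/67))) = 13054 - (-58/65 + 1/67)*(425 + 2*(-58/65 + 1/67))/(16 + (-58/65 + 1/67)) = 13054 - (-3821)*(425 + 2*(-3821/4355))/(4355*(16 - 3821/4355)) = 13054 - (-3821)*(425 - 7642/4355)/(4355*65859/4355) = 13054 - (-3821)*4355*1843233/(4355*65859*4355) = 13054 - 1*(-2347664431/95605315) = 13054 + 2347664431/95605315 = 1250379446441/95605315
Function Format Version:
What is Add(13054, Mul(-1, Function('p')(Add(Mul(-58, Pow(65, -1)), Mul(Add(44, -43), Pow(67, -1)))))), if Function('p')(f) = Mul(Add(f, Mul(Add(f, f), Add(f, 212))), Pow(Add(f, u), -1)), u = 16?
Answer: Rational(1250379446441, 95605315) ≈ 13079.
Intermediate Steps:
Function('p')(f) = Mul(Pow(Add(16, f), -1), Add(f, Mul(2, f, Add(212, f)))) (Function('p')(f) = Mul(Add(f, Mul(Add(f, f), Add(f, 212))), Pow(Add(f, 16), -1)) = Mul(Add(f, Mul(Mul(2, f), Add(212, f))), Pow(Add(16, f), -1)) = Mul(Add(f, Mul(2, f, Add(212, f))), Pow(Add(16, f), -1)) = Mul(Pow(Add(16, f), -1), Add(f, Mul(2, f, Add(212, f)))))
Add(13054, Mul(-1, Function('p')(Add(Mul(-58, Pow(65, -1)), Mul(Add(44, -43), Pow(67, -1)))))) = Add(13054, Mul(-1, Mul(Add(Mul(-58, Pow(65, -1)), Mul(Add(44, -43), Pow(67, -1))), Pow(Add(16, Add(Mul(-58, Pow(65, -1)), Mul(Add(44, -43), Pow(67, -1)))), -1), Add(425, Mul(2, Add(Mul(-58, Pow(65, -1)), Mul(Add(44, -43), Pow(67, -1)))))))) = Add(13054, Mul(-1, Mul(Add(Mul(-58, Rational(1, 65)), Mul(1, Rational(1, 67))), Pow(Add(16, Add(Mul(-58, Rational(1, 65)), Mul(1, Rational(1, 67)))), -1), Add(425, Mul(2, Add(Mul(-58, Rational(1, 65)), Mul(1, Rational(1, 67)))))))) = Add(13054, Mul(-1, Mul(Add(Rational(-58, 65), Rational(1, 67)), Pow(Add(16, Add(Rational(-58, 65), Rational(1, 67))), -1), Add(425, Mul(2, Add(Rational(-58, 65), Rational(1, 67))))))) = Add(13054, Mul(-1, Mul(Rational(-3821, 4355), Pow(Add(16, Rational(-3821, 4355)), -1), Add(425, Mul(2, Rational(-3821, 4355)))))) = Add(13054, Mul(-1, Mul(Rational(-3821, 4355), Pow(Rational(65859, 4355), -1), Add(425, Rational(-7642, 4355))))) = Add(13054, Mul(-1, Mul(Rational(-3821, 4355), Rational(4355, 65859), Rational(1843233, 4355)))) = Add(13054, Mul(-1, Rational(-2347664431, 95605315))) = Add(13054, Rational(2347664431, 95605315)) = Rational(1250379446441, 95605315)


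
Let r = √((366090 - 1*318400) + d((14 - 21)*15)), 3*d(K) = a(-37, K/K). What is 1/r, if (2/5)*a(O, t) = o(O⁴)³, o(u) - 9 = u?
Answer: √49372851324305776710/16457617108101925570 ≈ 4.2695e-10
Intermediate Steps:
o(u) = 9 + u
a(O, t) = 5*(9 + O⁴)³/2
d(K) = 16457617108101782500/3 (d(K) = (5*(9 + (-37)⁴)³/2)/3 = (5*(9 + 1874161)³/2)/3 = ((5/2)*1874170³)/3 = ((5/2)*6583046843240713000)/3 = (⅓)*16457617108101782500 = 16457617108101782500/3)
r = √49372851324305776710/3 (r = √((366090 - 1*318400) + 16457617108101782500/3) = √((366090 - 318400) + 16457617108101782500/3) = √(47690 + 16457617108101782500/3) = √(16457617108101925570/3) = √49372851324305776710/3 ≈ 2.3422e+9)
1/r = 1/(√49372851324305776710/3) = √49372851324305776710/16457617108101925570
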